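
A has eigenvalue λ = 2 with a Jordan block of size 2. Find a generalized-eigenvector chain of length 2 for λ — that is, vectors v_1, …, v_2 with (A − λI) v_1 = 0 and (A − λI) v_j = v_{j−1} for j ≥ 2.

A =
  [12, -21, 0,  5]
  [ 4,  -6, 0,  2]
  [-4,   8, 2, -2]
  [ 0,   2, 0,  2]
A Jordan chain for λ = 2 of length 2:
v_1 = (-1, 0, 0, 2)ᵀ
v_2 = (2, 1, 0, 0)ᵀ

Let N = A − (2)·I. We want v_2 with N^2 v_2 = 0 but N^1 v_2 ≠ 0; then v_{j-1} := N · v_j for j = 2, …, 2.

Pick v_2 = (2, 1, 0, 0)ᵀ.
Then v_1 = N · v_2 = (-1, 0, 0, 2)ᵀ.

Sanity check: (A − (2)·I) v_1 = (0, 0, 0, 0)ᵀ = 0. ✓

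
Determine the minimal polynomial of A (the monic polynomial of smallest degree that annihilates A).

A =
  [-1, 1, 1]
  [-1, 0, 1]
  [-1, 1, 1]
x^3

The characteristic polynomial is χ_A(x) = x^3, so the eigenvalues are known. The minimal polynomial is
  m_A(x) = Π_λ (x − λ)^{k_λ}
where k_λ is the size of the *largest* Jordan block for λ (equivalently, the smallest k with (A − λI)^k v = 0 for every generalised eigenvector v of λ).

  λ = 0: largest Jordan block has size 3, contributing (x − 0)^3

So m_A(x) = x^3 = x^3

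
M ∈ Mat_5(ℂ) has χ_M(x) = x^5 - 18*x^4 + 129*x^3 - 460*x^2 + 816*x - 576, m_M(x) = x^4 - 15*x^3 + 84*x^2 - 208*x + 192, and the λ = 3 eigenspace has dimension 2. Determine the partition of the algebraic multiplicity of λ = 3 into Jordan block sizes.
Block sizes for λ = 3: [1, 1]

Step 1 — from the characteristic polynomial, algebraic multiplicity of λ = 3 is 2. From dim ker(M − (3)·I) = 2, there are exactly 2 Jordan blocks for λ = 3.
Step 2 — from the minimal polynomial, the factor (x − 3) tells us the largest block for λ = 3 has size 1.
Step 3 — with total size 2, 2 blocks, and largest block 1, the block sizes (in nonincreasing order) are [1, 1].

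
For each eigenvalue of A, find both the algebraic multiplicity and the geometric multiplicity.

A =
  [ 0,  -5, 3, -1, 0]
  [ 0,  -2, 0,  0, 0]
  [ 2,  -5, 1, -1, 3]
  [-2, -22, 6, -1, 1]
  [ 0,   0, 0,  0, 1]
λ = -2: alg = 2, geom = 2; λ = 1: alg = 3, geom = 1

Step 1 — factor the characteristic polynomial to read off the algebraic multiplicities:
  χ_A(x) = (x - 1)^3*(x + 2)^2

Step 2 — compute geometric multiplicities via the rank-nullity identity g(λ) = n − rank(A − λI):
  rank(A − (-2)·I) = 3, so dim ker(A − (-2)·I) = n − 3 = 2
  rank(A − (1)·I) = 4, so dim ker(A − (1)·I) = n − 4 = 1

Summary:
  λ = -2: algebraic multiplicity = 2, geometric multiplicity = 2
  λ = 1: algebraic multiplicity = 3, geometric multiplicity = 1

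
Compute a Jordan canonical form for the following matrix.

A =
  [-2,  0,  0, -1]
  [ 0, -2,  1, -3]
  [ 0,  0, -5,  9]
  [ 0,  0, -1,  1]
J_3(-2) ⊕ J_1(-2)

The characteristic polynomial is
  det(x·I − A) = x^4 + 8*x^3 + 24*x^2 + 32*x + 16 = (x + 2)^4

Eigenvalues and multiplicities (the geometric multiplicity of λ is n − rank(A − λI), which equals the number of Jordan blocks for λ):
  λ = -2: algebraic multiplicity = 4, geometric multiplicity = 2

Determining the block sizes for each eigenvalue:
  λ = -2: with am = 4 and gm = 2, the partition is not yet determined (e.g. several partitions of 4 into 2 parts exist). Let N = A − (-2)·I. Computing rank(N^1) = 2, rank(N^2) = 1, rank(N^3) = 0; the number of blocks of size ≥ j is rank(N^{j−1}) − rank(N^j), giving [2, 1, 1]. So we have 1 block(s) of size 3, 1 block(s) of size 1 → block sizes [3, 1]

Assembling the blocks gives a Jordan form
J =
  [-2,  1,  0,  0]
  [ 0, -2,  1,  0]
  [ 0,  0, -2,  0]
  [ 0,  0,  0, -2]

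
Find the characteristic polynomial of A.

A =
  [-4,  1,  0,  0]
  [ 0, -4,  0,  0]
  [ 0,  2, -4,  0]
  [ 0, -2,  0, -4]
x^4 + 16*x^3 + 96*x^2 + 256*x + 256

Expanding det(x·I − A) (e.g. by cofactor expansion or by noting that A is similar to its Jordan form J, which has the same characteristic polynomial as A) gives
  χ_A(x) = x^4 + 16*x^3 + 96*x^2 + 256*x + 256
which factors as (x + 4)^4. The eigenvalues (with algebraic multiplicities) are λ = -4 with multiplicity 4.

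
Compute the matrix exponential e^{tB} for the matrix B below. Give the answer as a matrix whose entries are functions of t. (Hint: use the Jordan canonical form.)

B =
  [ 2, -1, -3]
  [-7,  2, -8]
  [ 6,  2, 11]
e^{tB} =
  [-t^2*exp(5*t) - 3*t*exp(5*t) + exp(5*t), -t*exp(5*t), -t^2*exp(5*t)/2 - 3*t*exp(5*t)]
  [-3*t^2*exp(5*t) - 7*t*exp(5*t), -3*t*exp(5*t) + exp(5*t), -3*t^2*exp(5*t)/2 - 8*t*exp(5*t)]
  [2*t^2*exp(5*t) + 6*t*exp(5*t), 2*t*exp(5*t), t^2*exp(5*t) + 6*t*exp(5*t) + exp(5*t)]

Strategy: write B = P · J · P⁻¹ where J is a Jordan canonical form, so e^{tB} = P · e^{tJ} · P⁻¹, and e^{tJ} can be computed block-by-block.

B has Jordan form
J =
  [5, 1, 0]
  [0, 5, 1]
  [0, 0, 5]
(up to reordering of blocks).

Per-block formulas:
  For a 3×3 Jordan block J_3(5): exp(t · J_3(5)) = e^(5t)·(I + t·N + (t^2/2)·N^2), where N is the 3×3 nilpotent shift.

After assembling e^{tJ} and conjugating by P, we get:

e^{tB} =
  [-t^2*exp(5*t) - 3*t*exp(5*t) + exp(5*t), -t*exp(5*t), -t^2*exp(5*t)/2 - 3*t*exp(5*t)]
  [-3*t^2*exp(5*t) - 7*t*exp(5*t), -3*t*exp(5*t) + exp(5*t), -3*t^2*exp(5*t)/2 - 8*t*exp(5*t)]
  [2*t^2*exp(5*t) + 6*t*exp(5*t), 2*t*exp(5*t), t^2*exp(5*t) + 6*t*exp(5*t) + exp(5*t)]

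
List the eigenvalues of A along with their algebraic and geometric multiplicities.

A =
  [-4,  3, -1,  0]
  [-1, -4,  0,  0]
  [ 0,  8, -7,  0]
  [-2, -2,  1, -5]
λ = -5: alg = 4, geom = 2

Step 1 — factor the characteristic polynomial to read off the algebraic multiplicities:
  χ_A(x) = (x + 5)^4

Step 2 — compute geometric multiplicities via the rank-nullity identity g(λ) = n − rank(A − λI):
  rank(A − (-5)·I) = 2, so dim ker(A − (-5)·I) = n − 2 = 2

Summary:
  λ = -5: algebraic multiplicity = 4, geometric multiplicity = 2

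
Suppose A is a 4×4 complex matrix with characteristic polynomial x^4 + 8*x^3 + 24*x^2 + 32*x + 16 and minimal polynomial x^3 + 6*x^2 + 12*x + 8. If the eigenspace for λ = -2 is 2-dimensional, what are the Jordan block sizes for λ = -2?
Block sizes for λ = -2: [3, 1]

Step 1 — from the characteristic polynomial, algebraic multiplicity of λ = -2 is 4. From dim ker(A − (-2)·I) = 2, there are exactly 2 Jordan blocks for λ = -2.
Step 2 — from the minimal polynomial, the factor (x + 2)^3 tells us the largest block for λ = -2 has size 3.
Step 3 — with total size 4, 2 blocks, and largest block 3, the block sizes (in nonincreasing order) are [3, 1].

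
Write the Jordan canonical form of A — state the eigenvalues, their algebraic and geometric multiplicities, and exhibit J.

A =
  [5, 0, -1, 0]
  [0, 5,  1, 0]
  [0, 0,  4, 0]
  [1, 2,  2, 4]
J_2(4) ⊕ J_1(5) ⊕ J_1(5)

The characteristic polynomial is
  det(x·I − A) = x^4 - 18*x^3 + 121*x^2 - 360*x + 400 = (x - 5)^2*(x - 4)^2

Eigenvalues and multiplicities (the geometric multiplicity of λ is n − rank(A − λI), which equals the number of Jordan blocks for λ):
  λ = 4: algebraic multiplicity = 2, geometric multiplicity = 1
  λ = 5: algebraic multiplicity = 2, geometric multiplicity = 2

Determining the block sizes for each eigenvalue:
  λ = 4: one block (gm = 1), so the single block has size am = 2 → block sizes [2]
  λ = 5: gm = am = 2, so every block has size 1 → block sizes [1, 1]

Assembling the blocks gives a Jordan form
J =
  [4, 1, 0, 0]
  [0, 4, 0, 0]
  [0, 0, 5, 0]
  [0, 0, 0, 5]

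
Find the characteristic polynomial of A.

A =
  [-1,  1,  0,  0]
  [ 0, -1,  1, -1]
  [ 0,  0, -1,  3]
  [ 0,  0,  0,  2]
x^4 + x^3 - 3*x^2 - 5*x - 2

Expanding det(x·I − A) (e.g. by cofactor expansion or by noting that A is similar to its Jordan form J, which has the same characteristic polynomial as A) gives
  χ_A(x) = x^4 + x^3 - 3*x^2 - 5*x - 2
which factors as (x - 2)*(x + 1)^3. The eigenvalues (with algebraic multiplicities) are λ = -1 with multiplicity 3, λ = 2 with multiplicity 1.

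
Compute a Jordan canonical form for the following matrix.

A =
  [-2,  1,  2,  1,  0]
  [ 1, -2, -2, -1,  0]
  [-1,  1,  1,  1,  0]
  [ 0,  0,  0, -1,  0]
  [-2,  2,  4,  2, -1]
J_2(-1) ⊕ J_1(-1) ⊕ J_1(-1) ⊕ J_1(-1)

The characteristic polynomial is
  det(x·I − A) = x^5 + 5*x^4 + 10*x^3 + 10*x^2 + 5*x + 1 = (x + 1)^5

Eigenvalues and multiplicities (the geometric multiplicity of λ is n − rank(A − λI), which equals the number of Jordan blocks for λ):
  λ = -1: algebraic multiplicity = 5, geometric multiplicity = 4

Determining the block sizes for each eigenvalue:
  λ = -1: 4 blocks summing to 5 forces exactly one block of size 2 and the rest size 1 → block sizes [2, 1, 1, 1]

Assembling the blocks gives a Jordan form
J =
  [-1,  1,  0,  0,  0]
  [ 0, -1,  0,  0,  0]
  [ 0,  0, -1,  0,  0]
  [ 0,  0,  0, -1,  0]
  [ 0,  0,  0,  0, -1]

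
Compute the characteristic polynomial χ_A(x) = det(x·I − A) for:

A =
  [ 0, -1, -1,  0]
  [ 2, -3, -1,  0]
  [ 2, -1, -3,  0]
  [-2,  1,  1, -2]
x^4 + 8*x^3 + 24*x^2 + 32*x + 16

Expanding det(x·I − A) (e.g. by cofactor expansion or by noting that A is similar to its Jordan form J, which has the same characteristic polynomial as A) gives
  χ_A(x) = x^4 + 8*x^3 + 24*x^2 + 32*x + 16
which factors as (x + 2)^4. The eigenvalues (with algebraic multiplicities) are λ = -2 with multiplicity 4.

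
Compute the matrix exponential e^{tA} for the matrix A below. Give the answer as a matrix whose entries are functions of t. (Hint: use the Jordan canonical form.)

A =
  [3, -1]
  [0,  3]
e^{tA} =
  [exp(3*t), -t*exp(3*t)]
  [0, exp(3*t)]

Strategy: write A = P · J · P⁻¹ where J is a Jordan canonical form, so e^{tA} = P · e^{tJ} · P⁻¹, and e^{tJ} can be computed block-by-block.

A has Jordan form
J =
  [3, 1]
  [0, 3]
(up to reordering of blocks).

Per-block formulas:
  For a 2×2 Jordan block J_2(3): exp(t · J_2(3)) = e^(3t)·(I + t·N), where N is the 2×2 nilpotent shift.

After assembling e^{tJ} and conjugating by P, we get:

e^{tA} =
  [exp(3*t), -t*exp(3*t)]
  [0, exp(3*t)]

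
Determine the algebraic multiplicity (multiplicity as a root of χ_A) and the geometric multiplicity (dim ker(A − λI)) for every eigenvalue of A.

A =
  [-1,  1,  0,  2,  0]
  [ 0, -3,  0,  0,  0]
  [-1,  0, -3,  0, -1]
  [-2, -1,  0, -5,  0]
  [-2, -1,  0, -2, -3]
λ = -3: alg = 5, geom = 3

Step 1 — factor the characteristic polynomial to read off the algebraic multiplicities:
  χ_A(x) = (x + 3)^5

Step 2 — compute geometric multiplicities via the rank-nullity identity g(λ) = n − rank(A − λI):
  rank(A − (-3)·I) = 2, so dim ker(A − (-3)·I) = n − 2 = 3

Summary:
  λ = -3: algebraic multiplicity = 5, geometric multiplicity = 3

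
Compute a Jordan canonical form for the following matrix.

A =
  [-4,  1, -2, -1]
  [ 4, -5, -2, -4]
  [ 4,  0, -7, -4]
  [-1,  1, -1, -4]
J_3(-5) ⊕ J_1(-5)

The characteristic polynomial is
  det(x·I − A) = x^4 + 20*x^3 + 150*x^2 + 500*x + 625 = (x + 5)^4

Eigenvalues and multiplicities (the geometric multiplicity of λ is n − rank(A − λI), which equals the number of Jordan blocks for λ):
  λ = -5: algebraic multiplicity = 4, geometric multiplicity = 2

Determining the block sizes for each eigenvalue:
  λ = -5: with am = 4 and gm = 2, the partition is not yet determined (e.g. several partitions of 4 into 2 parts exist). Let N = A − (-5)·I. Computing rank(N^1) = 2, rank(N^2) = 1, rank(N^3) = 0; the number of blocks of size ≥ j is rank(N^{j−1}) − rank(N^j), giving [2, 1, 1]. So we have 1 block(s) of size 3, 1 block(s) of size 1 → block sizes [3, 1]

Assembling the blocks gives a Jordan form
J =
  [-5,  1,  0,  0]
  [ 0, -5,  1,  0]
  [ 0,  0, -5,  0]
  [ 0,  0,  0, -5]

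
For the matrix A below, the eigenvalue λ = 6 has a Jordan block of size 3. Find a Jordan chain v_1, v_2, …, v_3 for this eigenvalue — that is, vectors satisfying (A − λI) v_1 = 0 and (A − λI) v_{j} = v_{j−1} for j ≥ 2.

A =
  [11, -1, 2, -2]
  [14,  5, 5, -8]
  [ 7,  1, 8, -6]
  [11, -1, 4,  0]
A Jordan chain for λ = 6 of length 3:
v_1 = (3, 3, -3, 3)ᵀ
v_2 = (5, 14, 7, 11)ᵀ
v_3 = (1, 0, 0, 0)ᵀ

Let N = A − (6)·I. We want v_3 with N^3 v_3 = 0 but N^2 v_3 ≠ 0; then v_{j-1} := N · v_j for j = 3, …, 2.

Pick v_3 = (1, 0, 0, 0)ᵀ.
Then v_2 = N · v_3 = (5, 14, 7, 11)ᵀ.
Then v_1 = N · v_2 = (3, 3, -3, 3)ᵀ.

Sanity check: (A − (6)·I) v_1 = (0, 0, 0, 0)ᵀ = 0. ✓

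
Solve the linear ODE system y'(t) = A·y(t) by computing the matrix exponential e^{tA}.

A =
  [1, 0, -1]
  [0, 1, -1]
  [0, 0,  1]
e^{tA} =
  [exp(t), 0, -t*exp(t)]
  [0, exp(t), -t*exp(t)]
  [0, 0, exp(t)]

Strategy: write A = P · J · P⁻¹ where J is a Jordan canonical form, so e^{tA} = P · e^{tJ} · P⁻¹, and e^{tJ} can be computed block-by-block.

A has Jordan form
J =
  [1, 1, 0]
  [0, 1, 0]
  [0, 0, 1]
(up to reordering of blocks).

Per-block formulas:
  For a 1×1 block at λ = 1: exp(t · [1]) = [e^(1t)].
  For a 2×2 Jordan block J_2(1): exp(t · J_2(1)) = e^(1t)·(I + t·N), where N is the 2×2 nilpotent shift.

After assembling e^{tJ} and conjugating by P, we get:

e^{tA} =
  [exp(t), 0, -t*exp(t)]
  [0, exp(t), -t*exp(t)]
  [0, 0, exp(t)]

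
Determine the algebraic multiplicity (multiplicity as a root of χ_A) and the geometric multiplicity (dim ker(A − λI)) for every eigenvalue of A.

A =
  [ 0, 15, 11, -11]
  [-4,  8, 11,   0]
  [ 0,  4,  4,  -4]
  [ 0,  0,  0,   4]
λ = 4: alg = 4, geom = 2

Step 1 — factor the characteristic polynomial to read off the algebraic multiplicities:
  χ_A(x) = (x - 4)^4

Step 2 — compute geometric multiplicities via the rank-nullity identity g(λ) = n − rank(A − λI):
  rank(A − (4)·I) = 2, so dim ker(A − (4)·I) = n − 2 = 2

Summary:
  λ = 4: algebraic multiplicity = 4, geometric multiplicity = 2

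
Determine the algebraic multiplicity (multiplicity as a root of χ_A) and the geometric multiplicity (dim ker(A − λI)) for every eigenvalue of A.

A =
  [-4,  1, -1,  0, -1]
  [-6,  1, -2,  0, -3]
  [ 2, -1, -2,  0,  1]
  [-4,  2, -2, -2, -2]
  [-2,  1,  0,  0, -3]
λ = -2: alg = 5, geom = 3

Step 1 — factor the characteristic polynomial to read off the algebraic multiplicities:
  χ_A(x) = (x + 2)^5

Step 2 — compute geometric multiplicities via the rank-nullity identity g(λ) = n − rank(A − λI):
  rank(A − (-2)·I) = 2, so dim ker(A − (-2)·I) = n − 2 = 3

Summary:
  λ = -2: algebraic multiplicity = 5, geometric multiplicity = 3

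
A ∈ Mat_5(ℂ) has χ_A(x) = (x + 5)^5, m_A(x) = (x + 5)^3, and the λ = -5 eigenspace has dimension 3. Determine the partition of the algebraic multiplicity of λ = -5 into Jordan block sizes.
Block sizes for λ = -5: [3, 1, 1]

Step 1 — from the characteristic polynomial, algebraic multiplicity of λ = -5 is 5. From dim ker(A − (-5)·I) = 3, there are exactly 3 Jordan blocks for λ = -5.
Step 2 — from the minimal polynomial, the factor (x + 5)^3 tells us the largest block for λ = -5 has size 3.
Step 3 — with total size 5, 3 blocks, and largest block 3, the block sizes (in nonincreasing order) are [3, 1, 1].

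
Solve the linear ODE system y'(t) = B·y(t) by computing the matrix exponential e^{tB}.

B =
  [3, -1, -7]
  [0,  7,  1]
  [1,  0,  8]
e^{tB} =
  [t^2*exp(6*t) - 3*t*exp(6*t) + exp(6*t), t^2*exp(6*t) - t*exp(6*t), 3*t^2*exp(6*t) - 7*t*exp(6*t)]
  [t^2*exp(6*t)/2, t^2*exp(6*t)/2 + t*exp(6*t) + exp(6*t), 3*t^2*exp(6*t)/2 + t*exp(6*t)]
  [-t^2*exp(6*t)/2 + t*exp(6*t), -t^2*exp(6*t)/2, -3*t^2*exp(6*t)/2 + 2*t*exp(6*t) + exp(6*t)]

Strategy: write B = P · J · P⁻¹ where J is a Jordan canonical form, so e^{tB} = P · e^{tJ} · P⁻¹, and e^{tJ} can be computed block-by-block.

B has Jordan form
J =
  [6, 1, 0]
  [0, 6, 1]
  [0, 0, 6]
(up to reordering of blocks).

Per-block formulas:
  For a 3×3 Jordan block J_3(6): exp(t · J_3(6)) = e^(6t)·(I + t·N + (t^2/2)·N^2), where N is the 3×3 nilpotent shift.

After assembling e^{tJ} and conjugating by P, we get:

e^{tB} =
  [t^2*exp(6*t) - 3*t*exp(6*t) + exp(6*t), t^2*exp(6*t) - t*exp(6*t), 3*t^2*exp(6*t) - 7*t*exp(6*t)]
  [t^2*exp(6*t)/2, t^2*exp(6*t)/2 + t*exp(6*t) + exp(6*t), 3*t^2*exp(6*t)/2 + t*exp(6*t)]
  [-t^2*exp(6*t)/2 + t*exp(6*t), -t^2*exp(6*t)/2, -3*t^2*exp(6*t)/2 + 2*t*exp(6*t) + exp(6*t)]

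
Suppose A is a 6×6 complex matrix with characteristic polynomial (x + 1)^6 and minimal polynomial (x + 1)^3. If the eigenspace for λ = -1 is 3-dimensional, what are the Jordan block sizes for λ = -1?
Block sizes for λ = -1: [3, 2, 1]

Step 1 — from the characteristic polynomial, algebraic multiplicity of λ = -1 is 6. From dim ker(A − (-1)·I) = 3, there are exactly 3 Jordan blocks for λ = -1.
Step 2 — from the minimal polynomial, the factor (x + 1)^3 tells us the largest block for λ = -1 has size 3.
Step 3 — with total size 6, 3 blocks, and largest block 3, the block sizes (in nonincreasing order) are [3, 2, 1].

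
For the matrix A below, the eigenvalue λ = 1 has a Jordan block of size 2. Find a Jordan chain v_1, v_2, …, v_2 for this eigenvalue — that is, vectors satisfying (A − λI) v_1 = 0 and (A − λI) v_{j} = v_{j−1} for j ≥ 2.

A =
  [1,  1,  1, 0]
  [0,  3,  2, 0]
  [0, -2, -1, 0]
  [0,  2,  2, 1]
A Jordan chain for λ = 1 of length 2:
v_1 = (1, 2, -2, 2)ᵀ
v_2 = (0, 1, 0, 0)ᵀ

Let N = A − (1)·I. We want v_2 with N^2 v_2 = 0 but N^1 v_2 ≠ 0; then v_{j-1} := N · v_j for j = 2, …, 2.

Pick v_2 = (0, 1, 0, 0)ᵀ.
Then v_1 = N · v_2 = (1, 2, -2, 2)ᵀ.

Sanity check: (A − (1)·I) v_1 = (0, 0, 0, 0)ᵀ = 0. ✓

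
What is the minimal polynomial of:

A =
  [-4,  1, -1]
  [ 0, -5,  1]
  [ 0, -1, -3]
x^2 + 8*x + 16

The characteristic polynomial is χ_A(x) = (x + 4)^3, so the eigenvalues are known. The minimal polynomial is
  m_A(x) = Π_λ (x − λ)^{k_λ}
where k_λ is the size of the *largest* Jordan block for λ (equivalently, the smallest k with (A − λI)^k v = 0 for every generalised eigenvector v of λ).

  λ = -4: largest Jordan block has size 2, contributing (x + 4)^2

So m_A(x) = (x + 4)^2 = x^2 + 8*x + 16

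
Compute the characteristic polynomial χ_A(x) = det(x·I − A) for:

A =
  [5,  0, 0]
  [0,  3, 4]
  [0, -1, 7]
x^3 - 15*x^2 + 75*x - 125

Expanding det(x·I − A) (e.g. by cofactor expansion or by noting that A is similar to its Jordan form J, which has the same characteristic polynomial as A) gives
  χ_A(x) = x^3 - 15*x^2 + 75*x - 125
which factors as (x - 5)^3. The eigenvalues (with algebraic multiplicities) are λ = 5 with multiplicity 3.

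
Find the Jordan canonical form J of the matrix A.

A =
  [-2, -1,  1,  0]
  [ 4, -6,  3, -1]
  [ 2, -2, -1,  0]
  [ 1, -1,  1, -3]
J_3(-3) ⊕ J_1(-3)

The characteristic polynomial is
  det(x·I − A) = x^4 + 12*x^3 + 54*x^2 + 108*x + 81 = (x + 3)^4

Eigenvalues and multiplicities (the geometric multiplicity of λ is n − rank(A − λI), which equals the number of Jordan blocks for λ):
  λ = -3: algebraic multiplicity = 4, geometric multiplicity = 2

Determining the block sizes for each eigenvalue:
  λ = -3: with am = 4 and gm = 2, the partition is not yet determined (e.g. several partitions of 4 into 2 parts exist). Let N = A − (-3)·I. Computing rank(N^1) = 2, rank(N^2) = 1, rank(N^3) = 0; the number of blocks of size ≥ j is rank(N^{j−1}) − rank(N^j), giving [2, 1, 1]. So we have 1 block(s) of size 3, 1 block(s) of size 1 → block sizes [3, 1]

Assembling the blocks gives a Jordan form
J =
  [-3,  1,  0,  0]
  [ 0, -3,  1,  0]
  [ 0,  0, -3,  0]
  [ 0,  0,  0, -3]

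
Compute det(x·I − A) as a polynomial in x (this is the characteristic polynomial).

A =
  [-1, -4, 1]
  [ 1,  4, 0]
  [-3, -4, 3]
x^3 - 6*x^2 + 12*x - 8

Expanding det(x·I − A) (e.g. by cofactor expansion or by noting that A is similar to its Jordan form J, which has the same characteristic polynomial as A) gives
  χ_A(x) = x^3 - 6*x^2 + 12*x - 8
which factors as (x - 2)^3. The eigenvalues (with algebraic multiplicities) are λ = 2 with multiplicity 3.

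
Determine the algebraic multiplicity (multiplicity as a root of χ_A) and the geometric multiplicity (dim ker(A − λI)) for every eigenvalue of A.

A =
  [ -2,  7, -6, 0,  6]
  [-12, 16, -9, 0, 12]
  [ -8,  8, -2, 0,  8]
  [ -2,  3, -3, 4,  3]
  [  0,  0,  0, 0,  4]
λ = 4: alg = 5, geom = 2

Step 1 — factor the characteristic polynomial to read off the algebraic multiplicities:
  χ_A(x) = (x - 4)^5

Step 2 — compute geometric multiplicities via the rank-nullity identity g(λ) = n − rank(A − λI):
  rank(A − (4)·I) = 3, so dim ker(A − (4)·I) = n − 3 = 2

Summary:
  λ = 4: algebraic multiplicity = 5, geometric multiplicity = 2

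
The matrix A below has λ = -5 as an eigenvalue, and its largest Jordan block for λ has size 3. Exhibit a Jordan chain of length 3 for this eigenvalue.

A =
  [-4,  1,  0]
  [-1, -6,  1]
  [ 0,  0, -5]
A Jordan chain for λ = -5 of length 3:
v_1 = (1, -1, 0)ᵀ
v_2 = (0, 1, 0)ᵀ
v_3 = (0, 0, 1)ᵀ

Let N = A − (-5)·I. We want v_3 with N^3 v_3 = 0 but N^2 v_3 ≠ 0; then v_{j-1} := N · v_j for j = 3, …, 2.

Pick v_3 = (0, 0, 1)ᵀ.
Then v_2 = N · v_3 = (0, 1, 0)ᵀ.
Then v_1 = N · v_2 = (1, -1, 0)ᵀ.

Sanity check: (A − (-5)·I) v_1 = (0, 0, 0)ᵀ = 0. ✓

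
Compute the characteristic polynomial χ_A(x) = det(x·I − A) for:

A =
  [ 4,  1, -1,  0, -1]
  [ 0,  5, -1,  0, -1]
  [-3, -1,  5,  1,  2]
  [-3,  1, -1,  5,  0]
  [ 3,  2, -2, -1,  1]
x^5 - 20*x^4 + 160*x^3 - 640*x^2 + 1280*x - 1024

Expanding det(x·I − A) (e.g. by cofactor expansion or by noting that A is similar to its Jordan form J, which has the same characteristic polynomial as A) gives
  χ_A(x) = x^5 - 20*x^4 + 160*x^3 - 640*x^2 + 1280*x - 1024
which factors as (x - 4)^5. The eigenvalues (with algebraic multiplicities) are λ = 4 with multiplicity 5.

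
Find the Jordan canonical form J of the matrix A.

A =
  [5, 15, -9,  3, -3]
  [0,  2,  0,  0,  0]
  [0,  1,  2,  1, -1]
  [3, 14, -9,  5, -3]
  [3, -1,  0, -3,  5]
J_2(2) ⊕ J_2(5) ⊕ J_1(5)

The characteristic polynomial is
  det(x·I − A) = x^5 - 19*x^4 + 139*x^3 - 485*x^2 + 800*x - 500 = (x - 5)^3*(x - 2)^2

Eigenvalues and multiplicities (the geometric multiplicity of λ is n − rank(A − λI), which equals the number of Jordan blocks for λ):
  λ = 2: algebraic multiplicity = 2, geometric multiplicity = 1
  λ = 5: algebraic multiplicity = 3, geometric multiplicity = 2

Determining the block sizes for each eigenvalue:
  λ = 2: one block (gm = 1), so the single block has size am = 2 → block sizes [2]
  λ = 5: 2 blocks summing to 3 forces exactly one block of size 2 and the rest size 1 → block sizes [2, 1]

Assembling the blocks gives a Jordan form
J =
  [2, 1, 0, 0, 0]
  [0, 2, 0, 0, 0]
  [0, 0, 5, 1, 0]
  [0, 0, 0, 5, 0]
  [0, 0, 0, 0, 5]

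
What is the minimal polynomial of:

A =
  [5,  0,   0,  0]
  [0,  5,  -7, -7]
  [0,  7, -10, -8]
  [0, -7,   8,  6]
x^3 - x^2 - 16*x - 20

The characteristic polynomial is χ_A(x) = (x - 5)^2*(x + 2)^2, so the eigenvalues are known. The minimal polynomial is
  m_A(x) = Π_λ (x − λ)^{k_λ}
where k_λ is the size of the *largest* Jordan block for λ (equivalently, the smallest k with (A − λI)^k v = 0 for every generalised eigenvector v of λ).

  λ = -2: largest Jordan block has size 2, contributing (x + 2)^2
  λ = 5: largest Jordan block has size 1, contributing (x − 5)

So m_A(x) = (x - 5)*(x + 2)^2 = x^3 - x^2 - 16*x - 20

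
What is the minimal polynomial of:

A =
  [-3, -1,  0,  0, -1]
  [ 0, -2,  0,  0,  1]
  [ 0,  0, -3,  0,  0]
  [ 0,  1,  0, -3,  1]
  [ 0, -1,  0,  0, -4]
x^2 + 6*x + 9

The characteristic polynomial is χ_A(x) = (x + 3)^5, so the eigenvalues are known. The minimal polynomial is
  m_A(x) = Π_λ (x − λ)^{k_λ}
where k_λ is the size of the *largest* Jordan block for λ (equivalently, the smallest k with (A − λI)^k v = 0 for every generalised eigenvector v of λ).

  λ = -3: largest Jordan block has size 2, contributing (x + 3)^2

So m_A(x) = (x + 3)^2 = x^2 + 6*x + 9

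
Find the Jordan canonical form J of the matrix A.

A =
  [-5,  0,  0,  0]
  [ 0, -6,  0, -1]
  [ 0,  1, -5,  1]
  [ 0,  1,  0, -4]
J_2(-5) ⊕ J_1(-5) ⊕ J_1(-5)

The characteristic polynomial is
  det(x·I − A) = x^4 + 20*x^3 + 150*x^2 + 500*x + 625 = (x + 5)^4

Eigenvalues and multiplicities (the geometric multiplicity of λ is n − rank(A − λI), which equals the number of Jordan blocks for λ):
  λ = -5: algebraic multiplicity = 4, geometric multiplicity = 3

Determining the block sizes for each eigenvalue:
  λ = -5: 3 blocks summing to 4 forces exactly one block of size 2 and the rest size 1 → block sizes [2, 1, 1]

Assembling the blocks gives a Jordan form
J =
  [-5,  1,  0,  0]
  [ 0, -5,  0,  0]
  [ 0,  0, -5,  0]
  [ 0,  0,  0, -5]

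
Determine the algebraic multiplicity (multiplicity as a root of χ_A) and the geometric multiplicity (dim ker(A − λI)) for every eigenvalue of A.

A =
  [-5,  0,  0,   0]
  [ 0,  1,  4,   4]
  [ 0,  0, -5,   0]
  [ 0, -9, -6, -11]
λ = -5: alg = 4, geom = 3

Step 1 — factor the characteristic polynomial to read off the algebraic multiplicities:
  χ_A(x) = (x + 5)^4

Step 2 — compute geometric multiplicities via the rank-nullity identity g(λ) = n − rank(A − λI):
  rank(A − (-5)·I) = 1, so dim ker(A − (-5)·I) = n − 1 = 3

Summary:
  λ = -5: algebraic multiplicity = 4, geometric multiplicity = 3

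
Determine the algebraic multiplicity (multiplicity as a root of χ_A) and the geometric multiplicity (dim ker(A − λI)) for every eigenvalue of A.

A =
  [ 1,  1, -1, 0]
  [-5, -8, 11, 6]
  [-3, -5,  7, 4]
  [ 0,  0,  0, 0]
λ = 0: alg = 4, geom = 2

Step 1 — factor the characteristic polynomial to read off the algebraic multiplicities:
  χ_A(x) = x^4

Step 2 — compute geometric multiplicities via the rank-nullity identity g(λ) = n − rank(A − λI):
  rank(A − (0)·I) = 2, so dim ker(A − (0)·I) = n − 2 = 2

Summary:
  λ = 0: algebraic multiplicity = 4, geometric multiplicity = 2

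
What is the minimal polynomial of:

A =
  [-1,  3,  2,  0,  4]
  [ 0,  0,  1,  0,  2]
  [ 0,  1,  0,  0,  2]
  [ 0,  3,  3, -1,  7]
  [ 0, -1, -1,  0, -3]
x^3 + 3*x^2 + 3*x + 1

The characteristic polynomial is χ_A(x) = (x + 1)^5, so the eigenvalues are known. The minimal polynomial is
  m_A(x) = Π_λ (x − λ)^{k_λ}
where k_λ is the size of the *largest* Jordan block for λ (equivalently, the smallest k with (A − λI)^k v = 0 for every generalised eigenvector v of λ).

  λ = -1: largest Jordan block has size 3, contributing (x + 1)^3

So m_A(x) = (x + 1)^3 = x^3 + 3*x^2 + 3*x + 1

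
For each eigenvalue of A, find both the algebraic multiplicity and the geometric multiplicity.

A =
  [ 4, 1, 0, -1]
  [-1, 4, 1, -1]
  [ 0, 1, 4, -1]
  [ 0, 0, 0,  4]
λ = 4: alg = 4, geom = 2

Step 1 — factor the characteristic polynomial to read off the algebraic multiplicities:
  χ_A(x) = (x - 4)^4

Step 2 — compute geometric multiplicities via the rank-nullity identity g(λ) = n − rank(A − λI):
  rank(A − (4)·I) = 2, so dim ker(A − (4)·I) = n − 2 = 2

Summary:
  λ = 4: algebraic multiplicity = 4, geometric multiplicity = 2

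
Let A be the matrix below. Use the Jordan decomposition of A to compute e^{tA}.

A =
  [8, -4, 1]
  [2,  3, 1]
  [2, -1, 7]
e^{tA} =
  [-t^2*exp(6*t) + 2*t*exp(6*t) + exp(6*t), 3*t^2*exp(6*t)/2 - 4*t*exp(6*t), -t^2*exp(6*t)/2 + t*exp(6*t)]
  [2*t*exp(6*t), -3*t*exp(6*t) + exp(6*t), t*exp(6*t)]
  [2*t^2*exp(6*t) + 2*t*exp(6*t), -3*t^2*exp(6*t) - t*exp(6*t), t^2*exp(6*t) + t*exp(6*t) + exp(6*t)]

Strategy: write A = P · J · P⁻¹ where J is a Jordan canonical form, so e^{tA} = P · e^{tJ} · P⁻¹, and e^{tJ} can be computed block-by-block.

A has Jordan form
J =
  [6, 1, 0]
  [0, 6, 1]
  [0, 0, 6]
(up to reordering of blocks).

Per-block formulas:
  For a 3×3 Jordan block J_3(6): exp(t · J_3(6)) = e^(6t)·(I + t·N + (t^2/2)·N^2), where N is the 3×3 nilpotent shift.

After assembling e^{tJ} and conjugating by P, we get:

e^{tA} =
  [-t^2*exp(6*t) + 2*t*exp(6*t) + exp(6*t), 3*t^2*exp(6*t)/2 - 4*t*exp(6*t), -t^2*exp(6*t)/2 + t*exp(6*t)]
  [2*t*exp(6*t), -3*t*exp(6*t) + exp(6*t), t*exp(6*t)]
  [2*t^2*exp(6*t) + 2*t*exp(6*t), -3*t^2*exp(6*t) - t*exp(6*t), t^2*exp(6*t) + t*exp(6*t) + exp(6*t)]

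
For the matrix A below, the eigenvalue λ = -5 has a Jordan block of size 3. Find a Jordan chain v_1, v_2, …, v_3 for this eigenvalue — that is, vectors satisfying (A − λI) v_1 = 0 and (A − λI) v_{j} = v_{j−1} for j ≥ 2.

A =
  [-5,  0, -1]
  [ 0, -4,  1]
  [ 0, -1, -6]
A Jordan chain for λ = -5 of length 3:
v_1 = (1, 0, 0)ᵀ
v_2 = (0, 1, -1)ᵀ
v_3 = (0, 1, 0)ᵀ

Let N = A − (-5)·I. We want v_3 with N^3 v_3 = 0 but N^2 v_3 ≠ 0; then v_{j-1} := N · v_j for j = 3, …, 2.

Pick v_3 = (0, 1, 0)ᵀ.
Then v_2 = N · v_3 = (0, 1, -1)ᵀ.
Then v_1 = N · v_2 = (1, 0, 0)ᵀ.

Sanity check: (A − (-5)·I) v_1 = (0, 0, 0)ᵀ = 0. ✓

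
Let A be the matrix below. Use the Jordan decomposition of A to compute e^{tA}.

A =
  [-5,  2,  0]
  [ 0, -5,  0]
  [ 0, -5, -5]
e^{tA} =
  [exp(-5*t), 2*t*exp(-5*t), 0]
  [0, exp(-5*t), 0]
  [0, -5*t*exp(-5*t), exp(-5*t)]

Strategy: write A = P · J · P⁻¹ where J is a Jordan canonical form, so e^{tA} = P · e^{tJ} · P⁻¹, and e^{tJ} can be computed block-by-block.

A has Jordan form
J =
  [-5,  1,  0]
  [ 0, -5,  0]
  [ 0,  0, -5]
(up to reordering of blocks).

Per-block formulas:
  For a 2×2 Jordan block J_2(-5): exp(t · J_2(-5)) = e^(-5t)·(I + t·N), where N is the 2×2 nilpotent shift.
  For a 1×1 block at λ = -5: exp(t · [-5]) = [e^(-5t)].

After assembling e^{tJ} and conjugating by P, we get:

e^{tA} =
  [exp(-5*t), 2*t*exp(-5*t), 0]
  [0, exp(-5*t), 0]
  [0, -5*t*exp(-5*t), exp(-5*t)]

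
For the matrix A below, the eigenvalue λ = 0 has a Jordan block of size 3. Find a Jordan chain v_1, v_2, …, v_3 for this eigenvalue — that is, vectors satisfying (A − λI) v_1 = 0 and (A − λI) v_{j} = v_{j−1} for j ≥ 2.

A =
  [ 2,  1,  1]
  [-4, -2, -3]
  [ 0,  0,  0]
A Jordan chain for λ = 0 of length 3:
v_1 = (-1, 2, 0)ᵀ
v_2 = (1, -3, 0)ᵀ
v_3 = (0, 0, 1)ᵀ

Let N = A − (0)·I. We want v_3 with N^3 v_3 = 0 but N^2 v_3 ≠ 0; then v_{j-1} := N · v_j for j = 3, …, 2.

Pick v_3 = (0, 0, 1)ᵀ.
Then v_2 = N · v_3 = (1, -3, 0)ᵀ.
Then v_1 = N · v_2 = (-1, 2, 0)ᵀ.

Sanity check: (A − (0)·I) v_1 = (0, 0, 0)ᵀ = 0. ✓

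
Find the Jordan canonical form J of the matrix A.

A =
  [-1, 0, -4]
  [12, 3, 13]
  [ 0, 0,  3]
J_1(-1) ⊕ J_2(3)

The characteristic polynomial is
  det(x·I − A) = x^3 - 5*x^2 + 3*x + 9 = (x - 3)^2*(x + 1)

Eigenvalues and multiplicities (the geometric multiplicity of λ is n − rank(A − λI), which equals the number of Jordan blocks for λ):
  λ = -1: algebraic multiplicity = 1, geometric multiplicity = 1
  λ = 3: algebraic multiplicity = 2, geometric multiplicity = 1

Determining the block sizes for each eigenvalue:
  λ = -1: one block (gm = 1), so the single block has size am = 1 → block sizes [1]
  λ = 3: one block (gm = 1), so the single block has size am = 2 → block sizes [2]

Assembling the blocks gives a Jordan form
J =
  [-1, 0, 0]
  [ 0, 3, 1]
  [ 0, 0, 3]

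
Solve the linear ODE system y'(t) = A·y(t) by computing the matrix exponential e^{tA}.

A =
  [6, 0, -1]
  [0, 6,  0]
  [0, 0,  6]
e^{tA} =
  [exp(6*t), 0, -t*exp(6*t)]
  [0, exp(6*t), 0]
  [0, 0, exp(6*t)]

Strategy: write A = P · J · P⁻¹ where J is a Jordan canonical form, so e^{tA} = P · e^{tJ} · P⁻¹, and e^{tJ} can be computed block-by-block.

A has Jordan form
J =
  [6, 1, 0]
  [0, 6, 0]
  [0, 0, 6]
(up to reordering of blocks).

Per-block formulas:
  For a 1×1 block at λ = 6: exp(t · [6]) = [e^(6t)].
  For a 2×2 Jordan block J_2(6): exp(t · J_2(6)) = e^(6t)·(I + t·N), where N is the 2×2 nilpotent shift.

After assembling e^{tJ} and conjugating by P, we get:

e^{tA} =
  [exp(6*t), 0, -t*exp(6*t)]
  [0, exp(6*t), 0]
  [0, 0, exp(6*t)]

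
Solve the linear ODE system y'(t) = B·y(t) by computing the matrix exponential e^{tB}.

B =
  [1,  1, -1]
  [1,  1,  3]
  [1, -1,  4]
e^{tB} =
  [t^2*exp(2*t)/2 - t*exp(2*t) + exp(2*t), -t^2*exp(2*t)/2 + t*exp(2*t), t^2*exp(2*t) - t*exp(2*t)]
  [t^2*exp(2*t)/2 + t*exp(2*t), -t^2*exp(2*t)/2 - t*exp(2*t) + exp(2*t), t^2*exp(2*t) + 3*t*exp(2*t)]
  [t*exp(2*t), -t*exp(2*t), 2*t*exp(2*t) + exp(2*t)]

Strategy: write B = P · J · P⁻¹ where J is a Jordan canonical form, so e^{tB} = P · e^{tJ} · P⁻¹, and e^{tJ} can be computed block-by-block.

B has Jordan form
J =
  [2, 1, 0]
  [0, 2, 1]
  [0, 0, 2]
(up to reordering of blocks).

Per-block formulas:
  For a 3×3 Jordan block J_3(2): exp(t · J_3(2)) = e^(2t)·(I + t·N + (t^2/2)·N^2), where N is the 3×3 nilpotent shift.

After assembling e^{tJ} and conjugating by P, we get:

e^{tB} =
  [t^2*exp(2*t)/2 - t*exp(2*t) + exp(2*t), -t^2*exp(2*t)/2 + t*exp(2*t), t^2*exp(2*t) - t*exp(2*t)]
  [t^2*exp(2*t)/2 + t*exp(2*t), -t^2*exp(2*t)/2 - t*exp(2*t) + exp(2*t), t^2*exp(2*t) + 3*t*exp(2*t)]
  [t*exp(2*t), -t*exp(2*t), 2*t*exp(2*t) + exp(2*t)]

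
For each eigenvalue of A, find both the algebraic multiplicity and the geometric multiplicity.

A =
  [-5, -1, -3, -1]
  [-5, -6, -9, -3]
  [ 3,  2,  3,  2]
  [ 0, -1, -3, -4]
λ = -3: alg = 4, geom = 2

Step 1 — factor the characteristic polynomial to read off the algebraic multiplicities:
  χ_A(x) = (x + 3)^4

Step 2 — compute geometric multiplicities via the rank-nullity identity g(λ) = n − rank(A − λI):
  rank(A − (-3)·I) = 2, so dim ker(A − (-3)·I) = n − 2 = 2

Summary:
  λ = -3: algebraic multiplicity = 4, geometric multiplicity = 2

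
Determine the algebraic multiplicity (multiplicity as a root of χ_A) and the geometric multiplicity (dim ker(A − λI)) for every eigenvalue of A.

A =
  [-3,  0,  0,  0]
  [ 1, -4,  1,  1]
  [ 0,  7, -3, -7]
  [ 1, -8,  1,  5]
λ = -3: alg = 3, geom = 2; λ = 4: alg = 1, geom = 1

Step 1 — factor the characteristic polynomial to read off the algebraic multiplicities:
  χ_A(x) = (x - 4)*(x + 3)^3

Step 2 — compute geometric multiplicities via the rank-nullity identity g(λ) = n − rank(A − λI):
  rank(A − (-3)·I) = 2, so dim ker(A − (-3)·I) = n − 2 = 2
  rank(A − (4)·I) = 3, so dim ker(A − (4)·I) = n − 3 = 1

Summary:
  λ = -3: algebraic multiplicity = 3, geometric multiplicity = 2
  λ = 4: algebraic multiplicity = 1, geometric multiplicity = 1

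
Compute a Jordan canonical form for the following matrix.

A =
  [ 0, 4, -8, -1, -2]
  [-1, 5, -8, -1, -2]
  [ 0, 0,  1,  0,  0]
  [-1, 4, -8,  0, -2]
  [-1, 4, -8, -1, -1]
J_2(1) ⊕ J_1(1) ⊕ J_1(1) ⊕ J_1(1)

The characteristic polynomial is
  det(x·I − A) = x^5 - 5*x^4 + 10*x^3 - 10*x^2 + 5*x - 1 = (x - 1)^5

Eigenvalues and multiplicities (the geometric multiplicity of λ is n − rank(A − λI), which equals the number of Jordan blocks for λ):
  λ = 1: algebraic multiplicity = 5, geometric multiplicity = 4

Determining the block sizes for each eigenvalue:
  λ = 1: 4 blocks summing to 5 forces exactly one block of size 2 and the rest size 1 → block sizes [2, 1, 1, 1]

Assembling the blocks gives a Jordan form
J =
  [1, 1, 0, 0, 0]
  [0, 1, 0, 0, 0]
  [0, 0, 1, 0, 0]
  [0, 0, 0, 1, 0]
  [0, 0, 0, 0, 1]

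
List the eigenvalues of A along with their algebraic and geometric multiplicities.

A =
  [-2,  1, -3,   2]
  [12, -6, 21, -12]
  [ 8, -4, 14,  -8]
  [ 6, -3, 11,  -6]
λ = 0: alg = 4, geom = 2

Step 1 — factor the characteristic polynomial to read off the algebraic multiplicities:
  χ_A(x) = x^4

Step 2 — compute geometric multiplicities via the rank-nullity identity g(λ) = n − rank(A − λI):
  rank(A − (0)·I) = 2, so dim ker(A − (0)·I) = n − 2 = 2

Summary:
  λ = 0: algebraic multiplicity = 4, geometric multiplicity = 2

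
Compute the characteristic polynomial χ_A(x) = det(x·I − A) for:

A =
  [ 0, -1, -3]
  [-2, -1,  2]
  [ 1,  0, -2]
x^3 + 3*x^2 + 3*x + 1

Expanding det(x·I − A) (e.g. by cofactor expansion or by noting that A is similar to its Jordan form J, which has the same characteristic polynomial as A) gives
  χ_A(x) = x^3 + 3*x^2 + 3*x + 1
which factors as (x + 1)^3. The eigenvalues (with algebraic multiplicities) are λ = -1 with multiplicity 3.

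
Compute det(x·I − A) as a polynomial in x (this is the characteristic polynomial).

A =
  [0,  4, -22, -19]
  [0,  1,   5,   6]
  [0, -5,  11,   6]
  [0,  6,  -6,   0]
x^4 - 12*x^3 + 36*x^2

Expanding det(x·I − A) (e.g. by cofactor expansion or by noting that A is similar to its Jordan form J, which has the same characteristic polynomial as A) gives
  χ_A(x) = x^4 - 12*x^3 + 36*x^2
which factors as x^2*(x - 6)^2. The eigenvalues (with algebraic multiplicities) are λ = 0 with multiplicity 2, λ = 6 with multiplicity 2.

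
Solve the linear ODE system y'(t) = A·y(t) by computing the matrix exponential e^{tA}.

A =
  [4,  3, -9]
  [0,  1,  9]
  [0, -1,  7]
e^{tA} =
  [exp(4*t), 3*t*exp(4*t), -9*t*exp(4*t)]
  [0, -3*t*exp(4*t) + exp(4*t), 9*t*exp(4*t)]
  [0, -t*exp(4*t), 3*t*exp(4*t) + exp(4*t)]

Strategy: write A = P · J · P⁻¹ where J is a Jordan canonical form, so e^{tA} = P · e^{tJ} · P⁻¹, and e^{tJ} can be computed block-by-block.

A has Jordan form
J =
  [4, 1, 0]
  [0, 4, 0]
  [0, 0, 4]
(up to reordering of blocks).

Per-block formulas:
  For a 2×2 Jordan block J_2(4): exp(t · J_2(4)) = e^(4t)·(I + t·N), where N is the 2×2 nilpotent shift.
  For a 1×1 block at λ = 4: exp(t · [4]) = [e^(4t)].

After assembling e^{tJ} and conjugating by P, we get:

e^{tA} =
  [exp(4*t), 3*t*exp(4*t), -9*t*exp(4*t)]
  [0, -3*t*exp(4*t) + exp(4*t), 9*t*exp(4*t)]
  [0, -t*exp(4*t), 3*t*exp(4*t) + exp(4*t)]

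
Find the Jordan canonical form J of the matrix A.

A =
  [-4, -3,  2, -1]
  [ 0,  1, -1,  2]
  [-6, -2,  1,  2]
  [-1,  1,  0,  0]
J_3(-1) ⊕ J_1(1)

The characteristic polynomial is
  det(x·I − A) = x^4 + 2*x^3 - 2*x - 1 = (x - 1)*(x + 1)^3

Eigenvalues and multiplicities (the geometric multiplicity of λ is n − rank(A − λI), which equals the number of Jordan blocks for λ):
  λ = -1: algebraic multiplicity = 3, geometric multiplicity = 1
  λ = 1: algebraic multiplicity = 1, geometric multiplicity = 1

Determining the block sizes for each eigenvalue:
  λ = -1: one block (gm = 1), so the single block has size am = 3 → block sizes [3]
  λ = 1: one block (gm = 1), so the single block has size am = 1 → block sizes [1]

Assembling the blocks gives a Jordan form
J =
  [-1,  1,  0, 0]
  [ 0, -1,  1, 0]
  [ 0,  0, -1, 0]
  [ 0,  0,  0, 1]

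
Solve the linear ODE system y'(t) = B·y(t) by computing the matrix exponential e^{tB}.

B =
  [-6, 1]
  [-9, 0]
e^{tB} =
  [-3*t*exp(-3*t) + exp(-3*t), t*exp(-3*t)]
  [-9*t*exp(-3*t), 3*t*exp(-3*t) + exp(-3*t)]

Strategy: write B = P · J · P⁻¹ where J is a Jordan canonical form, so e^{tB} = P · e^{tJ} · P⁻¹, and e^{tJ} can be computed block-by-block.

B has Jordan form
J =
  [-3,  1]
  [ 0, -3]
(up to reordering of blocks).

Per-block formulas:
  For a 2×2 Jordan block J_2(-3): exp(t · J_2(-3)) = e^(-3t)·(I + t·N), where N is the 2×2 nilpotent shift.

After assembling e^{tJ} and conjugating by P, we get:

e^{tB} =
  [-3*t*exp(-3*t) + exp(-3*t), t*exp(-3*t)]
  [-9*t*exp(-3*t), 3*t*exp(-3*t) + exp(-3*t)]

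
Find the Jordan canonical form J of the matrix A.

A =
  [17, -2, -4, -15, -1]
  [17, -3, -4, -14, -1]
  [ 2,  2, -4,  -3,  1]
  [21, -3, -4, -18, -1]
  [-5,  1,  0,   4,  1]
J_2(-2) ⊕ J_2(-2) ⊕ J_1(1)

The characteristic polynomial is
  det(x·I − A) = x^5 + 7*x^4 + 16*x^3 + 8*x^2 - 16*x - 16 = (x - 1)*(x + 2)^4

Eigenvalues and multiplicities (the geometric multiplicity of λ is n − rank(A − λI), which equals the number of Jordan blocks for λ):
  λ = -2: algebraic multiplicity = 4, geometric multiplicity = 2
  λ = 1: algebraic multiplicity = 1, geometric multiplicity = 1

Determining the block sizes for each eigenvalue:
  λ = -2: with am = 4 and gm = 2, the partition is not yet determined (e.g. several partitions of 4 into 2 parts exist). Let N = A − (-2)·I. Computing rank(N^1) = 3, rank(N^2) = 1; the number of blocks of size ≥ j is rank(N^{j−1}) − rank(N^j), giving [2, 2]. So we have 2 block(s) of size 2 → block sizes [2, 2]
  λ = 1: one block (gm = 1), so the single block has size am = 1 → block sizes [1]

Assembling the blocks gives a Jordan form
J =
  [-2,  1,  0,  0, 0]
  [ 0, -2,  0,  0, 0]
  [ 0,  0, -2,  1, 0]
  [ 0,  0,  0, -2, 0]
  [ 0,  0,  0,  0, 1]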